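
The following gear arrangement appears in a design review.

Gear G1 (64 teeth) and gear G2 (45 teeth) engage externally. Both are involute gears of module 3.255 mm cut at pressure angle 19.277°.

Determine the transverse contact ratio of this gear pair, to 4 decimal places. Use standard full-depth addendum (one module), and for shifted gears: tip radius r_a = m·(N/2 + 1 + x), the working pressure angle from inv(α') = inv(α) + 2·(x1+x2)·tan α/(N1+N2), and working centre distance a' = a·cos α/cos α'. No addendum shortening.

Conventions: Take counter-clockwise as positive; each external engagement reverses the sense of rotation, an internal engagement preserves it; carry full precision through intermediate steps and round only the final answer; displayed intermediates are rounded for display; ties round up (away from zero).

1.8060

class = single-mesh tooth geometry [involute pair 64T × 45T, m = 3.255]
base radii: r_b1 = 98.320119, r_b2 = 69.131334
tip radii: r_a1 = 107.415000, r_a2 = 76.492500
no profile shift: α' = α, a' = a
action lengths: √(r_a1²−r_b1²) = 43.256635, √(r_a2²−r_b2²) = 32.740820
base pitch p_b = π·m·cos α = 9.652555
CR = (43.256635 + 32.740820 − 177.397500·sin 19.27700°)/9.652555 = 1.805972
contact ratio ≈ 1.8060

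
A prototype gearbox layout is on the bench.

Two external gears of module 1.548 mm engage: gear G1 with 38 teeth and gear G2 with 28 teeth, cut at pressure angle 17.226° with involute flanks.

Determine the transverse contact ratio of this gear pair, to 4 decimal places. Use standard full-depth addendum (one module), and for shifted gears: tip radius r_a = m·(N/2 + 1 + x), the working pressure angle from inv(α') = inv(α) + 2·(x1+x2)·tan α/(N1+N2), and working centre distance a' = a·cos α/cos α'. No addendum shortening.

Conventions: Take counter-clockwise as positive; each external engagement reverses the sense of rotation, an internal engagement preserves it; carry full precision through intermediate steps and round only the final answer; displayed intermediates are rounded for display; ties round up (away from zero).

recognized (one external pair, fixed centres): single-mesh tooth geometry, m = 1.548, N1 = 38, N2 = 28
base radii: r_b1 = 28.092698, r_b2 = 20.699882
tip radii: r_a1 = 30.960000, r_a2 = 23.220000
no profile shift: α' = α, a' = a
action lengths: √(r_a1²−r_b1²) = 13.012377, √(r_a2²−r_b2²) = 10.520612
base pitch p_b = π·m·cos α = 4.645043
CR = (13.012377 + 10.520612 − 51.084000·sin 17.22600°)/4.645043 = 1.809433
contact ratio ≈ 1.8094

1.8094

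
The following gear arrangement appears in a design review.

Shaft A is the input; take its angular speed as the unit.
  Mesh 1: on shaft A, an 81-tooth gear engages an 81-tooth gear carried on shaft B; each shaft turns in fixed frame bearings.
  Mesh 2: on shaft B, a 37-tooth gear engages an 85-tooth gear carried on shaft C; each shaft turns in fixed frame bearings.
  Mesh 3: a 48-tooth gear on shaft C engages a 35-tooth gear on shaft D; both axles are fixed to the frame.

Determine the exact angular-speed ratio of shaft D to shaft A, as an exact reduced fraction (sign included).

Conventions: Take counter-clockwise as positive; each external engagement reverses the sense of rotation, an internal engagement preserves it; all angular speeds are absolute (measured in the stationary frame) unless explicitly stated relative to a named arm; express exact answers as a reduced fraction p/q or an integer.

-1776/2975

class = fixed-axis compound train [3 meshes; 3 ratios multiply, 3 sense flips]
mesh 1 [81T→81T]: running ratio 1, sense −
mesh 2 [37T→85T]: running ratio 37/85, sense +
mesh 3 [48T→35T]: running ratio 1776/2975, sense −
ω_out/ω_in = -1776/2975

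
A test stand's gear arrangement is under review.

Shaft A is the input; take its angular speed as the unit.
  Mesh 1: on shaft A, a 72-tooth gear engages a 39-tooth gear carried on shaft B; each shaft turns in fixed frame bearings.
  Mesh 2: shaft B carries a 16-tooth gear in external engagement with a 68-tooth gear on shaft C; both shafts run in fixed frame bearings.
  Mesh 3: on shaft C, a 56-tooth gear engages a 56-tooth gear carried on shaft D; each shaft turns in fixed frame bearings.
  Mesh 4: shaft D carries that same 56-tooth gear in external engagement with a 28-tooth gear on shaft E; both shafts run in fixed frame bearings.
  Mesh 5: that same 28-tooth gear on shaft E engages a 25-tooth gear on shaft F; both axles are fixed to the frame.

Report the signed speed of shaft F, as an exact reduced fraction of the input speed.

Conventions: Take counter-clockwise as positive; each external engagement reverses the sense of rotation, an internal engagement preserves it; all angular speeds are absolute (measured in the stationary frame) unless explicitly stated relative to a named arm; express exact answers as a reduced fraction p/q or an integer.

-5376/5525

5-mesh fixed-axis compound train (all bearings frame-fixed)
mesh 1 [72T→39T]: |ω|/ω_in = 1×72/39 = 24/13, sense flips to −
mesh 2 [16T→68T]: |ω|/ω_in = (24/13)×16/68 = 96/221, sense flips to +
mesh 3 [56T→56T]: |ω|/ω_in = (96/221)×56/56 = 96/221, sense flips to −
mesh 4 [56T→28T]: |ω|/ω_in = (96/221)×56/28 = 192/221, sense flips to +
mesh 5 [28T→25T]: |ω|/ω_in = (192/221)×28/25 = 5376/5525, sense flips to −
signed output speed (× input speed) = -5376/5525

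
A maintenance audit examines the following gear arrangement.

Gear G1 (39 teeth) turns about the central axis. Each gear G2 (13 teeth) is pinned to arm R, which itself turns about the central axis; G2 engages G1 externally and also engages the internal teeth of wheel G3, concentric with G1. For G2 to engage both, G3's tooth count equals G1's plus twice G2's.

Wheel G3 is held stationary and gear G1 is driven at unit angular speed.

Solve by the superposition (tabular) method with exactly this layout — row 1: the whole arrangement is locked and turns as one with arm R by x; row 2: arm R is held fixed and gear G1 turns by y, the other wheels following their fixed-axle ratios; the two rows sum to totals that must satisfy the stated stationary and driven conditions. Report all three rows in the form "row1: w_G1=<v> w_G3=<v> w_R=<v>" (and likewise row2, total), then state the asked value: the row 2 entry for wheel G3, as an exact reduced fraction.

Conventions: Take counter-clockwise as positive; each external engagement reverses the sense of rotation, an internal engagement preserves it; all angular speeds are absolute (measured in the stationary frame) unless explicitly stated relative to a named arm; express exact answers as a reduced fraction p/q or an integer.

row1: w_G1=3/8 w_G3=3/8 w_R=3/8
row2: w_G1=5/8 w_G3=-3/8 w_R=0
total: w_G1=1 w_G3=0 w_R=3/8
asked value: -3/8

class = planetary set [G3 = 39+2·13 = 65; Willis about the carrier]
row 1: whole set turns with the arm by x
row 2 (arm held, sun turns y): ω_ring = −(39/65)·y, ω_arm = 0
boundary: total ω_ring = x − (39/65)·y = 0 and total ω_sun = x + y = 1  ⇒  y = 5/8, x = 3/8
row 2 ring = −(39/65)·5/8 = -3/8
totals (row 1 + row 2): sun 3/8 + 5/8 = 1, ring 3/8 + (-3/8) = 0, arm 3/8 + 0 = 3/8
asked cell (row2, ring) = -3/8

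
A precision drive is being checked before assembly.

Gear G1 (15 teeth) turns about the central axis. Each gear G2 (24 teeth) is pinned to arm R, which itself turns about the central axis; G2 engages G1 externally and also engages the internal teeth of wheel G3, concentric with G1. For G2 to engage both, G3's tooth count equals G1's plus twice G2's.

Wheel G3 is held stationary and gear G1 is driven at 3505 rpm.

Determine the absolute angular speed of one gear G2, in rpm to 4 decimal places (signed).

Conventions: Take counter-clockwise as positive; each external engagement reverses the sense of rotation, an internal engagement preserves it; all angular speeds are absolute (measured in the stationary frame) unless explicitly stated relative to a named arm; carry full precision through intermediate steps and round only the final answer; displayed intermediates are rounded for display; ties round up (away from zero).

-1095.3125 rpm

class = planetary set [G3 = 15+2·24 = 63; Willis about the carrier]
normalise by the input: solve with ω_sun = 1, then scale by 3505 rpm
ring teeth: 15 + 2·24 = 63
15(ω_sun−ω_arm) = −63(ω_ring−ω_arm),  ω_ring = 0, ω_sun = 1
15(1−ω_arm) = −63(0−ω_arm)  ⇒  78·ω_arm = 15  ⇒  ω_arm = 5/26
sun–planet mesh: 15·(1−5/26) = −24·(ω_p−ω_arm)  ⇒  ω_p−ω_arm = -105/208
ω_p = 5/26 − 105/208 = -5/16
scale: ω_p = -5/16 × 3505 rpm = -1095.3125 rpm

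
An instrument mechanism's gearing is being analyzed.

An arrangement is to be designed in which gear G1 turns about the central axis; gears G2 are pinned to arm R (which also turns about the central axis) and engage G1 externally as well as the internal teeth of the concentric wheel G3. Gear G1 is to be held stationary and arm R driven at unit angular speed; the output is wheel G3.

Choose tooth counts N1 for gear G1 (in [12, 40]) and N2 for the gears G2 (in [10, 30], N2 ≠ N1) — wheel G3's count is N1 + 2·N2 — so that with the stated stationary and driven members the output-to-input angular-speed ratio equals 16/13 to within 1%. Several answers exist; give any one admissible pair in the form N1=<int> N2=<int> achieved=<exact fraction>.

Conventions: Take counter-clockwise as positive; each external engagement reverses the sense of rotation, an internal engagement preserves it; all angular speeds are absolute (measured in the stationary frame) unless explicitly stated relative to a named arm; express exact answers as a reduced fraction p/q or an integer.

class = planetary set [ratio 16/13 wanted; Willis about the carrier]
Willis with ω_sun = 0: ω_ring/ω_arm = (N1+N3)/N3; set equal to 16/13  ⇒  N3/N1 = 1/(16/13 − 1) = 13/3
N3 = N1 + 2·N2  ⇒  N2/N1 = (N3/N1 − 1)/2 = (13/3 − 1)/2 = 5/3
smallest multiple with N1 ≥ 12 and N2 ≥ 10: k = 4  ⇒  N1 = 4·3 = 12, N2 = 4·5 = 20 (N1 ≤ 40, N2 ≤ 30, N2 ≠ N1 ✓), N3 = 12 + 2·20 = 52
check: (N1+N3)/N3 with N1 = 12, N3 = 52 gives 16/13; |achieved − target| = 0 ≤ 4/325 ✓

N1=12 N2=20 achieved=16/13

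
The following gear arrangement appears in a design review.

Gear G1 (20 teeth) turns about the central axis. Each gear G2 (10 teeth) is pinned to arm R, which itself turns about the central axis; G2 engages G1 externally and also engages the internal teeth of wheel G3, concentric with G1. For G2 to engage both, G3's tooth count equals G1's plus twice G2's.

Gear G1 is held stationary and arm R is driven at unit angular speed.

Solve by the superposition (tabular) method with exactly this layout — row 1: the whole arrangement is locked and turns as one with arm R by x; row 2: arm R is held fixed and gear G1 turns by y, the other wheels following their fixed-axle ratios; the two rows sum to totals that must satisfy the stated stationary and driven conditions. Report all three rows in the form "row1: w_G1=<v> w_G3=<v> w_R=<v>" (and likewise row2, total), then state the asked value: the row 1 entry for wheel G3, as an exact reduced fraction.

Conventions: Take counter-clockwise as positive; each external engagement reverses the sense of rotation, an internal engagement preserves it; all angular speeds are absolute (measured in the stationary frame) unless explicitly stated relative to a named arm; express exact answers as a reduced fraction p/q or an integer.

row1: w_G1=1 w_G3=1 w_R=1
row2: w_G1=-1 w_G3=1/2 w_R=0
total: w_G1=0 w_G3=3/2 w_R=1
asked value: 1

planetary set (20T centre, 10T on arm, 40T internal) — Willis relation
row 1 (train locked, turned with arm): all members turn x
superposition row 2 [arm held]: sun y, ring −(20/40)·y, arm 0
boundary: total ω_sun = x + y = 0 and total ω_arm = x = 1  ⇒  y = -1, x = 1
row 2 ring = −(20/40)·(-1) = 1/2
totals (row 1 + row 2): sun 1 + (-1) = 0, ring 1 + 1/2 = 3/2, arm 1 + 0 = 1
asked cell (row1, ring) = 1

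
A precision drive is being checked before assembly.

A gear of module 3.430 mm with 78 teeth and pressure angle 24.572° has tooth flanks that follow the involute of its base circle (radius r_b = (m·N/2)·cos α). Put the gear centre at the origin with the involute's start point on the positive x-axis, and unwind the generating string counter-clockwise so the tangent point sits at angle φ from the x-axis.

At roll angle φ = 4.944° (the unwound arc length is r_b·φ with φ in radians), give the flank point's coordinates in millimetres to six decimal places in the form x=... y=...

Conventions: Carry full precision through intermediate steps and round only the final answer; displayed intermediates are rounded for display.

recognized (one wheel, involute flank): single-mesh tooth geometry, m = 3.430, N = 78
pitch radius r_p = m·N/2 = 3.430·78/2 = 133.770000
base radius r_b = r_p·cos α = 133.770000·cos 24.572° = 121.655713
roll angle φ = 4.944° = 0.08628908 rad
x = r_b·(cos φ + φ·sin φ) = 122.107783
y = r_b·(sin φ − φ·cos φ) = 0.026035

x=122.107783 y=0.026035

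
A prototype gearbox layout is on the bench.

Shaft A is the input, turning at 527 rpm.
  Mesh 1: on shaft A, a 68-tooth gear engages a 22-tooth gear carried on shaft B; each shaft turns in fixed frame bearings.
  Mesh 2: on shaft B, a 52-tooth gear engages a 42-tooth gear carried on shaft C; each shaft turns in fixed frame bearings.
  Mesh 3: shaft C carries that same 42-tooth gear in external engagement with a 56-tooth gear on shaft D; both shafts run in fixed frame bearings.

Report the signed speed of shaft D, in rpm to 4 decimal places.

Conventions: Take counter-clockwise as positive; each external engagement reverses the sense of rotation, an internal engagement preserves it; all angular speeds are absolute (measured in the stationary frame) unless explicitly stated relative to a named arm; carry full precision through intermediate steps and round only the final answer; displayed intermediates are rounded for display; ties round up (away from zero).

3-mesh fixed-axis compound train (all bearings frame-fixed)
mesh 1 [68T→22T]: ω = 527.0000×68/22 = 1628.9091 rpm, sense flips to −
mesh 2 [52T→42T]: ω = 1628.9091×52/42 = 2016.7446 rpm, sense flips to +
mesh 3 [42T→56T]: ω = 2016.7446×42/56 = 1512.5584 rpm, sense flips to −
signed output speed = -1512.5584 rpm

-1512.5584 rpm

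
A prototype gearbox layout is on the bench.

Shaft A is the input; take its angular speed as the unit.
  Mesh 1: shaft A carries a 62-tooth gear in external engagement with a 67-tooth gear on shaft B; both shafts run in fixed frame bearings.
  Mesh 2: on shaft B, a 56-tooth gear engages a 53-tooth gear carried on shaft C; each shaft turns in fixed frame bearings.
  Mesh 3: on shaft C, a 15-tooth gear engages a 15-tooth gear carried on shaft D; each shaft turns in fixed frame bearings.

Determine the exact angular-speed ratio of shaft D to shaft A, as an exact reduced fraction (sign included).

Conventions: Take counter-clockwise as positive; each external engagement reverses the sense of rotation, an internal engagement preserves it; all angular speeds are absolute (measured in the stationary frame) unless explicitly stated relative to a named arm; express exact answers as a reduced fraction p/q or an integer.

class = fixed-axis compound train [3 meshes; 3 ratios multiply, 3 sense flips]
mesh 1 [62T→67T]: running ratio 62/67, sense −
mesh 2 [56T→53T]: running ratio 3472/3551, sense +
mesh 3 [15T→15T]: running ratio 3472/3551, sense −
ω_out/ω_in = -3472/3551

-3472/3551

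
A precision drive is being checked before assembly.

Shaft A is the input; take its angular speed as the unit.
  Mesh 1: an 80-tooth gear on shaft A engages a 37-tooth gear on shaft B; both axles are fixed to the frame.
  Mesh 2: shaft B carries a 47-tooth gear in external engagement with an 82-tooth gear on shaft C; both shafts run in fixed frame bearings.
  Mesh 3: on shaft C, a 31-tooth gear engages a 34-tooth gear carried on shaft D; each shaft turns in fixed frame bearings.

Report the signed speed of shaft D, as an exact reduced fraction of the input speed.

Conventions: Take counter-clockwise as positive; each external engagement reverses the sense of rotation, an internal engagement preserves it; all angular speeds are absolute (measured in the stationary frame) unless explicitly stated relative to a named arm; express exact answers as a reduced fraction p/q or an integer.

-29140/25789

3-mesh fixed-axis compound train (all bearings frame-fixed)
mesh 1 [80T→37T]: |ω|/ω_in = 1×80/37 = 80/37, sense flips to −
mesh 2 [47T→82T]: |ω|/ω_in = (80/37)×47/82 = 1880/1517, sense flips to +
mesh 3 [31T→34T]: |ω|/ω_in = (1880/1517)×31/34 = 29140/25789, sense flips to −
signed output speed (× input speed) = -29140/25789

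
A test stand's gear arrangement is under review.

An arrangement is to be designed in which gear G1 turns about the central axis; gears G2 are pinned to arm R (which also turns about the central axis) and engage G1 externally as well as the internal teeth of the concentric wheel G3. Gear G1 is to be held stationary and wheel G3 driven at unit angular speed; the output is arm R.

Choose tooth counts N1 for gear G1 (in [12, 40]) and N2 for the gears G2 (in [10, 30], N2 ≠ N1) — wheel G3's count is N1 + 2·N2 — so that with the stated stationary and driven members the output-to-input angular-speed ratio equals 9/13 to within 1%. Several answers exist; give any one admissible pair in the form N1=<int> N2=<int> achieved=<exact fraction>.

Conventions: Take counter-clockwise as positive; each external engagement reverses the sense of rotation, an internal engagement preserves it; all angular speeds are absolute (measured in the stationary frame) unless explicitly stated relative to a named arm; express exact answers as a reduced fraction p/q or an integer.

N1=16 N2=10 achieved=9/13

topology: planetary set — design target 9/13, arm = carrier (Willis)
Willis with ω_sun = 0: ω_arm/ω_ring = N3/(N1+N3); set equal to 9/13  ⇒  N3/N1 = (9/13)/(1 − 9/13) = 9/4
N3 = N1 + 2·N2  ⇒  N2/N1 = (N3/N1 − 1)/2 = (9/4 − 1)/2 = 5/8
smallest multiple with N1 ≥ 12 and N2 ≥ 10: k = 2  ⇒  N1 = 2·8 = 16, N2 = 2·5 = 10 (N1 ≤ 40, N2 ≤ 30, N2 ≠ N1 ✓), N3 = 16 + 2·10 = 36
check: N3/(N1+N3) with N1 = 16, N3 = 36 gives 9/13; |achieved − target| = 0 ≤ 9/1300 ✓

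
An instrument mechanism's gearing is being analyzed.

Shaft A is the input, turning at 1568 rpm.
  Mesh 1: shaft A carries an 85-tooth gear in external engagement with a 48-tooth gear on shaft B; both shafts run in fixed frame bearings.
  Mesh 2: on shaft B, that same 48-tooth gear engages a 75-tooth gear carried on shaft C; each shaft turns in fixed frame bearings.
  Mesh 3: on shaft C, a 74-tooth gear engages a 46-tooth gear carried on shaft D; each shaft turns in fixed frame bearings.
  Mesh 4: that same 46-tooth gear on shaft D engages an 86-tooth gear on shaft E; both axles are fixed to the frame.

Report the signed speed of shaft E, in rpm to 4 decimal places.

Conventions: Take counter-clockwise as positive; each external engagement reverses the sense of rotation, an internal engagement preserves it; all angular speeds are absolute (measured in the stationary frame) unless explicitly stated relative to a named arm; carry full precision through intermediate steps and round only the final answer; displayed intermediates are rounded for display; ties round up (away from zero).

recognized (5 fixed axles, 4 meshes): fixed-axis compound train
mesh 1 [85T→48T]: ω = 1568.0000×85/48 = 2776.6667 rpm, sense flips to −
mesh 2 [48T→75T]: ω = 2776.6667×48/75 = 1777.0667 rpm, sense flips to +
mesh 3 [74T→46T]: ω = 1777.0667×74/46 = 2858.7594 rpm, sense flips to −
mesh 4 [46T→86T]: ω = 2858.7594×46/86 = 1529.1039 rpm, sense flips to +
signed output speed = +1529.1039 rpm

+1529.1039 rpm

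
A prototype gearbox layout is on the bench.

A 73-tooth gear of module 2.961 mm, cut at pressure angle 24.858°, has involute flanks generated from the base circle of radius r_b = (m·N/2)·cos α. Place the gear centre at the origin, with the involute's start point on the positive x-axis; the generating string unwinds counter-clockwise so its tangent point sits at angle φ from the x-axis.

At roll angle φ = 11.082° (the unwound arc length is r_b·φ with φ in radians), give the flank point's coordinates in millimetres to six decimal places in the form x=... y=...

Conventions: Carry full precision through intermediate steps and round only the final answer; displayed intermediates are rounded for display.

class = single-mesh tooth geometry [base-circle involute, m = 2.961, 73T]
pitch radius r_p = m·N/2 = 2.961·73/2 = 108.076500
base radius r_b = r_p·cos α = 108.076500·cos 24.858° = 98.063472
roll angle φ = 11.082° = 0.19341739 rad
x = r_b·(cos φ + φ·sin φ) = 99.880644
y = r_b·(sin φ − φ·cos φ) = 0.235639

x=99.880644 y=0.235639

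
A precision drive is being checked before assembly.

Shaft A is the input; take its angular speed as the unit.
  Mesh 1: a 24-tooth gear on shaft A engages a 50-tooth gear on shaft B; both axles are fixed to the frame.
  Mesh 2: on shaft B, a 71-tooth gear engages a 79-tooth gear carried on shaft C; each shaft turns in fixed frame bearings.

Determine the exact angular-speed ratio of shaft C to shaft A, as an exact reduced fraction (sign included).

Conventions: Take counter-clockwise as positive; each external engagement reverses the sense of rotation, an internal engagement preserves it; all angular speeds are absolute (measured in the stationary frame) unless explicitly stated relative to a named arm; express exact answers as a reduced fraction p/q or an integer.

852/1975

class = fixed-axis compound train [2 meshes; 2 ratios multiply, 2 sense flips]
mesh 1 [24T→50T]: running ratio 12/25, sense −
mesh 2 [71T→79T]: running ratio 852/1975, sense +
ω_out/ω_in = 852/1975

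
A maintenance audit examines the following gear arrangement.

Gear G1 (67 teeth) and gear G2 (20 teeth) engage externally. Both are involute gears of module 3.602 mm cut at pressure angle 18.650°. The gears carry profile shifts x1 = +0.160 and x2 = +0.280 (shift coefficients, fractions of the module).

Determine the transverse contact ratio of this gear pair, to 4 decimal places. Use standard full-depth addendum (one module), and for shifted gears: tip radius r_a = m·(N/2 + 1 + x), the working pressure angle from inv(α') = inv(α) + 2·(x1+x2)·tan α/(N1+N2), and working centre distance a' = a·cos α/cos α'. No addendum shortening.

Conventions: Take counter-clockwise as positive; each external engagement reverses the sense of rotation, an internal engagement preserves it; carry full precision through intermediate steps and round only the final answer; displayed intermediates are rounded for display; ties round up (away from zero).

single-mesh involute tooth geometry (67T engaging 20T at module 3.602)
base radii: r_b1 = 114.330740, r_b2 = 34.128579
tip radii: r_a1 = 124.845320, r_a2 = 40.630560
inv(α') = inv(18.650°) + 2·(+0.160+0.280)·tan α/(67+20) = 0.01541895  ⇒  α' = 20.21991°
a' = a·cos α / cos α' = 156.6870·cos 18.650°/cos 20.21991° = 158.209288
action lengths: √(r_a1²−r_b1²) = 50.148138, √(r_a2²−r_b2²) = 22.047279
base pitch p_b = π·m·cos α = 10.721809
CR = (50.148138 + 22.047279 − 158.209288·sin 20.21991°)/10.721809 = 1.633534
contact ratio ≈ 1.6335

1.6335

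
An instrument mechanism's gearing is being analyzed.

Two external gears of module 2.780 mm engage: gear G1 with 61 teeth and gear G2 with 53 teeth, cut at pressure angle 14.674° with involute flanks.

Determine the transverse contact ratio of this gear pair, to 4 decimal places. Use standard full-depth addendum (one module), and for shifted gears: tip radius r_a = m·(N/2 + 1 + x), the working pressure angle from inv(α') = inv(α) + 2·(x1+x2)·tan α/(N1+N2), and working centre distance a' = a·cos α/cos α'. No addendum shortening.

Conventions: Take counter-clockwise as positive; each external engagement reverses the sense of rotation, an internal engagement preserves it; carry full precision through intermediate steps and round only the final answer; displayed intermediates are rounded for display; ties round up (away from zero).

topology: single-mesh involute geometry — m = 2.780, 61T/53T pair
base radii: r_b1 = 82.024388, r_b2 = 71.267091
tip radii: r_a1 = 87.570000, r_a2 = 76.450000
no profile shift: α' = α, a' = a
action lengths: √(r_a1²−r_b1²) = 30.667649, √(r_a2²−r_b2²) = 27.669554
base pitch p_b = π·m·cos α = 8.448761
CR = (30.667649 + 27.669554 − 158.460000·sin 14.67400°)/8.448761 = 2.153721
contact ratio ≈ 2.1537

2.1537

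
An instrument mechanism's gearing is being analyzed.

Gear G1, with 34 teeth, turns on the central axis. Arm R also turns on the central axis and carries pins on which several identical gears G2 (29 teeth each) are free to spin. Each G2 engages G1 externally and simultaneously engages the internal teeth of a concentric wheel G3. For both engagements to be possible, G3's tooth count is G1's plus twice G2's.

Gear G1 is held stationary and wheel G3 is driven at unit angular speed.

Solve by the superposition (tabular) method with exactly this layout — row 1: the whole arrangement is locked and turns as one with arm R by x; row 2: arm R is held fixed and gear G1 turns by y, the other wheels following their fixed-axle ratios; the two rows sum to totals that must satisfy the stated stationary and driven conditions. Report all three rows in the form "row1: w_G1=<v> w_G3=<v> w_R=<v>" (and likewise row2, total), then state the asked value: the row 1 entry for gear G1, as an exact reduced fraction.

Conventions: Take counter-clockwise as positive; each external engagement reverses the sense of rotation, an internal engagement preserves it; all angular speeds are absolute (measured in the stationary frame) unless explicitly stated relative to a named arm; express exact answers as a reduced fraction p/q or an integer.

row1: w_G1=46/63 w_G3=46/63 w_R=46/63
row2: w_G1=-46/63 w_G3=17/63 w_R=0
total: w_G1=0 w_G3=1 w_R=46/63
asked value: 46/63

topology: planetary set — G1 34T / G2 29T / G3 92T, arm = carrier (Willis)
row 1: whole set turns with the arm by x
row 2 — arm fixed, fixed-axis ratios: sun y, ring −(34/92)·y, arm 0
boundary: total ω_sun = x + y = 0 and total ω_ring = x − (34/92)·y = 1  ⇒  y = -46/63, x = 46/63
row 2 ring = −(34/92)·(-46/63) = 17/63
totals (row 1 + row 2): sun 46/63 + (-46/63) = 0, ring 46/63 + 17/63 = 1, arm 46/63 + 0 = 46/63
asked cell (row1, sun) = 46/63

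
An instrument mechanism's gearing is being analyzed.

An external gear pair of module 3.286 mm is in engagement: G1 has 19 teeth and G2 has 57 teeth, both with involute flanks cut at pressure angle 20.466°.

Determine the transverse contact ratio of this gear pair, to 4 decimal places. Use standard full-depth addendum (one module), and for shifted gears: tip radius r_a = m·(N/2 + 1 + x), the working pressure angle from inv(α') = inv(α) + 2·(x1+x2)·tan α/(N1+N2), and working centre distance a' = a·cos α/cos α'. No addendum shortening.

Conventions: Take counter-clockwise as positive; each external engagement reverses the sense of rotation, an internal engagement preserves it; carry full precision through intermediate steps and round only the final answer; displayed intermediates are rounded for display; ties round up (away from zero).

1.6397

topology: single-mesh involute geometry — m = 3.286, 19T/57T pair
base radii: r_b1 = 29.246578, r_b2 = 87.739734
tip radii: r_a1 = 34.503000, r_a2 = 96.937000
no profile shift: α' = α, a' = a
action lengths: √(r_a1²−r_b1²) = 18.305592, √(r_a2²−r_b2²) = 41.213117
base pitch p_b = π·m·cos α = 9.671667
CR = (18.305592 + 41.213117 − 124.868000·sin 20.46600°)/9.671667 = 1.639679
contact ratio ≈ 1.6397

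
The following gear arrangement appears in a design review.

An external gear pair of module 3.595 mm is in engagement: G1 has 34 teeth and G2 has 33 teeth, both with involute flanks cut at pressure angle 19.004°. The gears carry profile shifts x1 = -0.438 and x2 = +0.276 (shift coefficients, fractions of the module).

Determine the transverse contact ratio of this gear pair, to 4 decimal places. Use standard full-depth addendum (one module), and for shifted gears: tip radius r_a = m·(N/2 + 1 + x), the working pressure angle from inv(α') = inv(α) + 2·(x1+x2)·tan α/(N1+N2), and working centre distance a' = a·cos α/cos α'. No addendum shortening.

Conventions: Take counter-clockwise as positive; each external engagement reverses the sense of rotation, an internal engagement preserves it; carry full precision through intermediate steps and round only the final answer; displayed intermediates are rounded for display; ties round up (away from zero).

1.7531

class = single-mesh tooth geometry [involute pair 34T × 33T, m = 3.595]
base radii: r_b1 = 57.783979, r_b2 = 56.084450
tip radii: r_a1 = 63.135390, r_a2 = 63.904720
inv(α') = inv(19.004°) + 2·(-0.438+0.276)·tan α/(34+33) = 0.01105785  ⇒  α' = 18.15989°
a' = a·cos α / cos α' = 120.4325·cos 19.004°/cos 18.15989° = 119.837476
action lengths: √(r_a1²−r_b1²) = 25.437950, √(r_a2²−r_b2²) = 30.632462
base pitch p_b = π·m·cos α = 10.678454
CR = (25.437950 + 30.632462 − 119.837476·sin 18.15989°)/10.678454 = 1.753127
contact ratio ≈ 1.7531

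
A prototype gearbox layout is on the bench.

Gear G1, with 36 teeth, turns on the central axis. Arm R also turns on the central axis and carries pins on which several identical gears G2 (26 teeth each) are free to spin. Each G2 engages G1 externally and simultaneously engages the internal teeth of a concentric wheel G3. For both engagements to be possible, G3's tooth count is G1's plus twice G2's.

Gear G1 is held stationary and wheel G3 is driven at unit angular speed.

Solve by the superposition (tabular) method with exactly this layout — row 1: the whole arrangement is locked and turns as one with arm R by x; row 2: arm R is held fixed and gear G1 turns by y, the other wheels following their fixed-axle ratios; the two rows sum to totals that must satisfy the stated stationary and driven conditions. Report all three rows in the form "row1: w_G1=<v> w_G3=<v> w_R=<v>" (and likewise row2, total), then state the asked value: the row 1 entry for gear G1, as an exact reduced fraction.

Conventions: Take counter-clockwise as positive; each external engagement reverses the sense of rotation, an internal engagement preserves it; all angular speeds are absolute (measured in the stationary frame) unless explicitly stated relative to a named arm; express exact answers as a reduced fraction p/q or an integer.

recognized (axles ride arm R): planetary set, 36/26/88 teeth
row 1 — lock + rotate with arm: ω_sun = ω_ring = ω_arm = x
row 2: sun turns y, ring = −(36/88)·y, arm 0
boundary: total ω_sun = x + y = 0 and total ω_ring = x − (36/88)·y = 1  ⇒  y = -22/31, x = 22/31
row 2 ring = −(36/88)·(-22/31) = 9/31
totals (row 1 + row 2): sun 22/31 + (-22/31) = 0, ring 22/31 + 9/31 = 1, arm 22/31 + 0 = 22/31
asked cell (row1, sun) = 22/31

row1: w_G1=22/31 w_G3=22/31 w_R=22/31
row2: w_G1=-22/31 w_G3=9/31 w_R=0
total: w_G1=0 w_G3=1 w_R=22/31
asked value: 22/31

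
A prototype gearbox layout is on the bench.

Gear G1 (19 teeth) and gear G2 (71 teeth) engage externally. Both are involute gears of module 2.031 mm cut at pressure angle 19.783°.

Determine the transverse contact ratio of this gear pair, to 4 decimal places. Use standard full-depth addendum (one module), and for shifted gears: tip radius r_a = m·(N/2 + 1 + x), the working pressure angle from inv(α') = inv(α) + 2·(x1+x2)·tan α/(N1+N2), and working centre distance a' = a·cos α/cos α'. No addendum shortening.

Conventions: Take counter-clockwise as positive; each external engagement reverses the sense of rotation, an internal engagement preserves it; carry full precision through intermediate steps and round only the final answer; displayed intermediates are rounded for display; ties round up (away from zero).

1.6869

topology: single-mesh involute geometry — m = 2.031, 19T/71T pair
base radii: r_b1 = 18.155762, r_b2 = 67.845217
tip radii: r_a1 = 21.325500, r_a2 = 74.131500
no profile shift: α' = α, a' = a
action lengths: √(r_a1²−r_b1²) = 11.186833, √(r_a2²−r_b2²) = 29.874835
base pitch p_b = π·m·cos α = 6.004001
CR = (11.186833 + 29.874835 − 91.395000·sin 19.78300°)/6.004001 = 1.686914
contact ratio ≈ 1.6869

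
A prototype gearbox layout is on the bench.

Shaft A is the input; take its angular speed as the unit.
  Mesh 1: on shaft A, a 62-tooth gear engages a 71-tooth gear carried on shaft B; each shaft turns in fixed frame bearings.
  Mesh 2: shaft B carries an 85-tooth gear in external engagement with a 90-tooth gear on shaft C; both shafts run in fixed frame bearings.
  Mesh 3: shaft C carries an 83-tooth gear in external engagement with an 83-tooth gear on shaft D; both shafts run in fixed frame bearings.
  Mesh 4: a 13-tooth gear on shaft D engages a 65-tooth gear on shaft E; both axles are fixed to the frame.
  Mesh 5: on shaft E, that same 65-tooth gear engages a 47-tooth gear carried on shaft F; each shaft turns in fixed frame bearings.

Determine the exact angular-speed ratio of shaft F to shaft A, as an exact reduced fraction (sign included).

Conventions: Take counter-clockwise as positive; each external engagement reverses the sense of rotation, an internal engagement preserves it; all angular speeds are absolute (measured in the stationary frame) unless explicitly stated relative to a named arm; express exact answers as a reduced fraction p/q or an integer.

class = fixed-axis compound train [5 meshes; 5 ratios multiply, 5 sense flips]
mesh 1 [62T→71T]: running ratio 62/71, sense −
mesh 2 [85T→90T]: running ratio 527/639, sense +
mesh 3 [83T→83T]: running ratio 527/639, sense −
mesh 4 [13T→65T]: running ratio 527/3195, sense +
mesh 5 [65T→47T]: running ratio 6851/30033, sense −
ω_out/ω_in = -6851/30033

-6851/30033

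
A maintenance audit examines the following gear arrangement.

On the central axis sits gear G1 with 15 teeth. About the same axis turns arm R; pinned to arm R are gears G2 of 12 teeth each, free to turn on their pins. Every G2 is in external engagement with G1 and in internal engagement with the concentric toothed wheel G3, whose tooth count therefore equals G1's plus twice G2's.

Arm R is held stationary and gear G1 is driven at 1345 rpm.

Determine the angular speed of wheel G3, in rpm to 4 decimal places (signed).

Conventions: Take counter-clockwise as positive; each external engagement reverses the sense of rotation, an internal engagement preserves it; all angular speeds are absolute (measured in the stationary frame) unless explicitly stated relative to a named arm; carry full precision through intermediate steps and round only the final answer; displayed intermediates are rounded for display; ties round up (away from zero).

planetary set (15T centre, 12T on arm, 39T internal) — Willis relation
normalise by the input: solve with ω_sun = 1, then scale by 1345 rpm
ring teeth: 15 + 2·12 = 39
15(ω_sun−ω_arm) = −39(ω_ring−ω_arm),  ω_arm = 0, ω_sun = 1
ω_ring = 0 − (15/39)(1−0) = -5/13
scale: ω_ring = -5/13 × 1345 rpm = -517.3077 rpm

-517.3077 rpm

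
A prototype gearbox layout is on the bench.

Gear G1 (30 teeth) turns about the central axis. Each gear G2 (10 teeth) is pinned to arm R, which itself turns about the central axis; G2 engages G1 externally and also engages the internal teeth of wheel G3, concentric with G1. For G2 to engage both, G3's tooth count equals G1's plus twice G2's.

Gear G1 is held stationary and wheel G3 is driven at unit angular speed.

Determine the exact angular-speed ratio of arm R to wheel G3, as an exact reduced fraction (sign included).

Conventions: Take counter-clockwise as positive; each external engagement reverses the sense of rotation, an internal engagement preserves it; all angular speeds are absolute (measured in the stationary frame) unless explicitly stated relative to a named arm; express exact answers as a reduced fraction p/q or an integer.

planetary set (30T centre, 10T on arm, 50T internal) — Willis relation
ring teeth: 30 + 2·10 = 50
30(ω_sun−ω_arm) = −50(ω_ring−ω_arm),  ω_sun = 0, ω_ring = 1
30(0−ω_arm) = −50(1−ω_arm)  ⇒  80·ω_arm = 50  ⇒  ω_arm = 5/8
ω_out/ω_in = 5/8

5/8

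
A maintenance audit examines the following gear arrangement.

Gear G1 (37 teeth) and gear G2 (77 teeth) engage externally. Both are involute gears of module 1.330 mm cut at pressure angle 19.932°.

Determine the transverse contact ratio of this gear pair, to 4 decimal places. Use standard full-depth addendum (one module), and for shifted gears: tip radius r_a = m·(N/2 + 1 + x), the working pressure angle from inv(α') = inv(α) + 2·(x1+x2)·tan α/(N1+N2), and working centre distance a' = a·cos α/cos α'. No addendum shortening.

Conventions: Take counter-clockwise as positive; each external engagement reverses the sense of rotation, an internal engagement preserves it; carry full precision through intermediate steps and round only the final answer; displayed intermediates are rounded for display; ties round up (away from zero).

class = single-mesh tooth geometry [involute pair 37T × 77T, m = 1.330]
base radii: r_b1 = 23.131108, r_b2 = 48.137712
tip radii: r_a1 = 25.935000, r_a2 = 52.535000
no profile shift: α' = α, a' = a
action lengths: √(r_a1²−r_b1²) = 11.729282, √(r_a2²−r_b2²) = 21.040127
base pitch p_b = π·m·cos α = 3.928028
CR = (11.729282 + 21.040127 − 75.810000·sin 19.93200°)/3.928028 = 1.763080
contact ratio ≈ 1.7631

1.7631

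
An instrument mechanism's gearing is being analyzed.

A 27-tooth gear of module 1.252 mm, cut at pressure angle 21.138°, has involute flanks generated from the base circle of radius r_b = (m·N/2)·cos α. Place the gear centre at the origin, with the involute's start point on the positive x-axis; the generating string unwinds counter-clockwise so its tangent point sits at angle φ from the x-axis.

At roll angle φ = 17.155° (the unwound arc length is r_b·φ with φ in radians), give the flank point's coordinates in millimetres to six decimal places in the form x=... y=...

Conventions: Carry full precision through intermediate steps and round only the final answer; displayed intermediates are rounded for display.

x=16.455615 y=0.139789

topology: single-mesh involute geometry — m = 1.252, N = 27
pitch radius r_p = m·N/2 = 1.252·27/2 = 16.902000
base radius r_b = r_p·cos α = 16.902000·cos 21.138° = 15.764742
roll angle φ = 17.155° = 0.29941123 rad
x = r_b·(cos φ + φ·sin φ) = 16.455615
y = r_b·(sin φ − φ·cos φ) = 0.139789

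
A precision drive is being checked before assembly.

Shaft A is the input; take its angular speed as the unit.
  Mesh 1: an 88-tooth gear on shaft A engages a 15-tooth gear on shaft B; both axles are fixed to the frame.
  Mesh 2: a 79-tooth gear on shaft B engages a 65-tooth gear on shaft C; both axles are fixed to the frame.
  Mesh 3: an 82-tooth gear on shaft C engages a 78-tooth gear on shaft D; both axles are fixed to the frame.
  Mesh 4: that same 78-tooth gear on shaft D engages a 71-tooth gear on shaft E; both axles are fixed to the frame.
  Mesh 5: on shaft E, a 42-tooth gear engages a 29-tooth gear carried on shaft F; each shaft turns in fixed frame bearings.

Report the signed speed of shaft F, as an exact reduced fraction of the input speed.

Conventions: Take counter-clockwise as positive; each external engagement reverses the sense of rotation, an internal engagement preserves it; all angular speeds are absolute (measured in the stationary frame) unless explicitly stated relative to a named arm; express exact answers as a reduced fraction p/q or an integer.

5-mesh fixed-axis compound train (all bearings frame-fixed)
mesh 1 [88T→15T]: |ω|/ω_in = 1×88/15 = 88/15, sense flips to −
mesh 2 [79T→65T]: |ω|/ω_in = (88/15)×79/65 = 6952/975, sense flips to +
mesh 3 [82T→78T]: |ω|/ω_in = (6952/975)×82/78 = 285032/38025, sense flips to −
mesh 4 [78T→71T]: |ω|/ω_in = (285032/38025)×78/71 = 570064/69225, sense flips to +
mesh 5 [42T→29T]: |ω|/ω_in = (570064/69225)×42/29 = 7980896/669175, sense flips to −
signed output speed (× input speed) = -7980896/669175

-7980896/669175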